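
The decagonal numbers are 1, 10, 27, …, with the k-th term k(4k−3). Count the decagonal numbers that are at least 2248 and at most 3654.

The n-th decagonal number is n(4n−3).
Smallest index with value ≥ 2248: n = 25 (giving 2425).
Largest index with value ≤ 3654: n = 30 (giving 3510).
Indices 25 through 30: 6 terms.

6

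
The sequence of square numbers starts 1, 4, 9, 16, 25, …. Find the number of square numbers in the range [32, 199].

The n-th square number is n².
Smallest index with value ≥ 32: n = 6 (giving 36).
Largest index with value ≤ 199: n = 14 (giving 196).
Indices 6 through 14: 9 terms.

9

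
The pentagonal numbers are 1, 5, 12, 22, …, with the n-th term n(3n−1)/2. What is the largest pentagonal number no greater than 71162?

Solve n(3n−1)/2 ≤ 71162 for integer n.
n = 217 gives 70525 ≤ 71162, while n = 218 gives 71177 > 71162; so the answer is 70525.

70525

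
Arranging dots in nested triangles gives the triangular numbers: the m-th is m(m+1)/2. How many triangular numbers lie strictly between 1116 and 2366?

The n-th triangular number is n(n+1)/2.
Smallest index with value > 1116: n = 47 (giving 1128).
Largest index with value < 2366: n = 68 (giving 2346).
Indices 47 through 68: 22 terms.

22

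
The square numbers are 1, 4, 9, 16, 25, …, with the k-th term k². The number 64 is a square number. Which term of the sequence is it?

8

We need n² = 64, so n = √64 = 8.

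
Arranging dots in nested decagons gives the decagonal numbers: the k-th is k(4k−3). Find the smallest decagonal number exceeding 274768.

Solve n(4n−3) > 274768 for integer n.
The largest n with value ≤ 274768 is 262 (since 273790 ≤ 274768 < 275887), so the first above is n = 263, value 275887.

275887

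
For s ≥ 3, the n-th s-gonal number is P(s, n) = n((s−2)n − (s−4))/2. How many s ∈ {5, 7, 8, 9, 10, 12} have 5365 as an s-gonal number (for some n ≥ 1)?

s = 5: P(5, 59) = 5192 and P(5, 60) = 5370; 5365 is not s-gonal.
s = 7: P(7, 46) = 5221 and P(7, 47) = 5452; 5365 is not s-gonal.
s = 8: P(8, 42) = 5208 and P(8, 43) = 5461; 5365 is not s-gonal.
s = 9: P(9, 39) = 5226 and P(9, 40) = 5500; 5365 is not s-gonal.
s = 10: P(10, 37) = 5365. ✓
s = 12: P(12, 33) = 5313 and P(12, 34) = 5644; 5365 is not s-gonal.
Hits: s ∈ {10} → 1.

1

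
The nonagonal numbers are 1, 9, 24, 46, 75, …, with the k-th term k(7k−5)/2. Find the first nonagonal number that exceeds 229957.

230529

Solve n(7n−5)/2 > 229957 for integer n.
The largest n with value ≤ 229957 is 256 (since 228736 ≤ 229957 < 230529), so the first above is n = 257, value 230529.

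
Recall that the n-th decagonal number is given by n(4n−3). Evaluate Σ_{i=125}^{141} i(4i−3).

Σ i(4i−3) = 4Σi² − 3Σi over i = 125..141.
Σi = 10011 − 7750 = 2261 and Σi² = 944371 − 643250 = 301121.
4·301121 − 3·2261 = 1197701.

1197701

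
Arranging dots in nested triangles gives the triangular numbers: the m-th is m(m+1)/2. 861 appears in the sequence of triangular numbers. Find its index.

Set n(n+1)/2 = 861, giving n² + n − 1722 = 0.
The discriminant is 1 + 8·861 = 6889, and √6889 = 83.
So n = (-1 + 83) / 2 = 82/2 = 41.

41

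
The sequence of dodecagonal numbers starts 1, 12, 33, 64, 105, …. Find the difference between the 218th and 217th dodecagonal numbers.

2171

Consecutive dodecagonal numbers differ by 10n − 9: here 10·218 − 9 = 2171.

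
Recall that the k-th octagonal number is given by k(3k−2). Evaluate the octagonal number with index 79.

18565

The 79th octagonal number is n(3n−2) with n = 79.
79·(3·79 − 2) = 79·235 = 18565.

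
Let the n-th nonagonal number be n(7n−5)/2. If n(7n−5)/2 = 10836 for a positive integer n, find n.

Set n(7n−5)/2 = 10836, giving 7n² − 5n − 21672 = 0.
So n = (5 + 779) / 14 = 784/14 = 56.

56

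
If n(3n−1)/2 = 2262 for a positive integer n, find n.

39

Set n(3n−1)/2 = 2262, giving 3n² − n − 4524 = 0.
The discriminant is 1 + 24·2262 = 54289, and √54289 = 233.
So n = (1 + 233) / 6 = 234/6 = 39.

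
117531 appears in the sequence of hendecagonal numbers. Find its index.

Set n(9n−7)/2 = 117531, giving 9n² − 7n − 235062 = 0.
The discriminant is 49 + 72·117531 = 8462281, and √8462281 = 2909.
So n = (7 + 2909) / 18 = 2916/18 = 162.

162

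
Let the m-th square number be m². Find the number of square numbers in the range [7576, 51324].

The n-th square number is n².
Smallest index with value ≥ 7576: n = 88 (giving 7744).
Largest index with value ≤ 51324: n = 226 (giving 51076).
Indices 88 through 226: 139 terms.

139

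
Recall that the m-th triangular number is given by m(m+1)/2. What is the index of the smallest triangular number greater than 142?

17

Solve n(n+1)/2 > 142 for integer n.
The largest n with value ≤ 142 is 16 (since 136 ≤ 142 < 153), so the first above is n = 17, value 153.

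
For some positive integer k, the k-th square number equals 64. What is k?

8

We need n² = 64, so n = √64 = 8.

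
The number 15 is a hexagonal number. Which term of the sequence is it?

Set n(2n−1) = 15, giving 2n² − n − 15 = 0.
The discriminant is 1 + 8·15 = 121, and √121 = 11.
So n = (1 + 11) / 4 = 12/4 = 3.

3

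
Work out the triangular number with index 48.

1176

The 48th triangular number is n(n+1)/2 with n = 48.
48·49/2 = 2352/2 = 1176.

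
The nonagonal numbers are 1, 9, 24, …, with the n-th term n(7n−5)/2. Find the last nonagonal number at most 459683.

457749

Solve n(7n−5)/2 ≤ 459683 for integer n.
n = 362 gives 457749 ≤ 459683, while n = 363 gives 460284 > 459683; so the answer is 457749.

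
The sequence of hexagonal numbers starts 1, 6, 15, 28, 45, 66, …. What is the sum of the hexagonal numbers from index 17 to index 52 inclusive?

92226

Σ i(2i−1) = 2Σi² − Σi over i = 17..52.
Σi = 1378 − 136 = 1242 and Σi² = 48230 − 1496 = 46734.
2·46734 − 1·1242 = 92226.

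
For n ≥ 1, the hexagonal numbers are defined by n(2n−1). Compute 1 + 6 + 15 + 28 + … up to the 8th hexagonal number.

Σ i(2i−1) = 2Σi² − Σi over i = 1..8.
Σi = 36 and Σi² = 204.
2·204 − 1·36 = 372.

372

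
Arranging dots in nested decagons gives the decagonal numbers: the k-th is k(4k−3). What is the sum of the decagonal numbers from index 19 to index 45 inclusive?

114552

Σ i(4i−3) = 4Σi² − 3Σi over i = 19..45.
Σi = 1035 − 171 = 864 and Σi² = 31395 − 2109 = 29286.
4·29286 − 3·864 = 114552.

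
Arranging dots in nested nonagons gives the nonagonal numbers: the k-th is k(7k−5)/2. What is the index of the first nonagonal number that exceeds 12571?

61

Solve n(7n−5)/2 > 12571 for integer n.
The largest n with value ≤ 12571 is 60 (since 12450 ≤ 12571 < 12871), so the first above is n = 61, value 12871.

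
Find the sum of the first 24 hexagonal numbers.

9500

Σ i(2i−1) = 2Σi² − Σi over i = 1..24.
Σi = 300 and Σi² = 4900.
2·4900 − 1·300 = 9500.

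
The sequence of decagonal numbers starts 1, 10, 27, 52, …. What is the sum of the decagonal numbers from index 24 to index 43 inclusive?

Σ i(4i−3) = 4Σi² − 3Σi over i = 24..43.
Σi = 946 − 276 = 670 and Σi² = 27434 − 4324 = 23110.
4·23110 − 3·670 = 90430.

90430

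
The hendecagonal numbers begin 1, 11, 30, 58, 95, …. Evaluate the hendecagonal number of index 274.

336883

The 274th hendecagonal number is n(9n−7)/2 with n = 274.
274·(9·274 − 7)/2 = 274·2459/2 = 336883.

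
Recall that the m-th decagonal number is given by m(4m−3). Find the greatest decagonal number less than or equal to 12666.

12376

Solve n(4n−3) ≤ 12666 for integer n.
n = 56 gives 12376 ≤ 12666, while n = 57 gives 12825 > 12666; so the answer is 12376.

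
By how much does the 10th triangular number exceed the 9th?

10

Consecutive triangular numbers differ by n: T_{10} − T_{9} = 10.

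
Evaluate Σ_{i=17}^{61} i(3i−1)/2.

Σ i(3i−1)/2 = (3Σi² − Σi) / 2 over i = 17..61.
Σi = 1891 − 136 = 1755 and Σi² = 77531 − 1496 = 76035.
(3·76035 − 1·1755) / 2 = 226350/2 = 113175.

113175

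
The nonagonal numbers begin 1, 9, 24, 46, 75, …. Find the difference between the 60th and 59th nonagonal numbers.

414

Consecutive nonagonal numbers differ by 7n − 6: here 7·60 − 6 = 414.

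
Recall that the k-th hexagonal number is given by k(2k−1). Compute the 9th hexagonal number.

9·(2·9 − 1) = 9·17 = 153.

153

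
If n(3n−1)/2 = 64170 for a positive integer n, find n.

207

Set n(3n−1)/2 = 64170, giving 3n² − n − 128340 = 0.
The discriminant is 1 + 24·64170 = 1540081, and √1540081 = 1241.
So n = (1 + 1241) / 6 = 1242/6 = 207.
Check: 207·(3·207 − 1)/2 = 64170. ✓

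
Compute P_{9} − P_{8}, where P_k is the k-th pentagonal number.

25

Consecutive pentagonal numbers differ by 3n − 2: here 3·9 − 2 = 25.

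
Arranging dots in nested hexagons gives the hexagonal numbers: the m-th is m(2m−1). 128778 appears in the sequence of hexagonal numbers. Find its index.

254

Set n(2n−1) = 128778, giving 2n² − n − 128778 = 0.
So n = (1 + 1015) / 4 = 1016/4 = 254.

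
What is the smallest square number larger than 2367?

2401

Solve n² > 2367 for integer n.
The largest n with value ≤ 2367 is 48 (since 2304 ≤ 2367 < 2401), so the first above is n = 49, value 2401.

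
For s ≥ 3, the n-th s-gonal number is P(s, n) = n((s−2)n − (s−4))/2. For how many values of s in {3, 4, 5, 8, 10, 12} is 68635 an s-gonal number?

1

s = 3: P(3, 370) = 68635. ✓
s = 4: P(4, 261) = 68121 and P(4, 262) = 68644; 68635 is not s-gonal.
s = 5: P(5, 214) = 68587 and P(5, 215) = 69230; 68635 is not s-gonal.
s = 8: P(8, 151) = 68101 and P(8, 152) = 69008; 68635 is not s-gonal.
s = 10: P(10, 131) = 68251 and P(10, 132) = 69300; 68635 is not s-gonal.
s = 12: P(12, 117) = 67977 and P(12, 118) = 69148; 68635 is not s-gonal.
Hits: s ∈ {3} → 1.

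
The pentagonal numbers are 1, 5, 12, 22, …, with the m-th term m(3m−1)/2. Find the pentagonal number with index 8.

92

The 8th pentagonal number is n(3n−1)/2 with n = 8.
8·(3·8 − 1)/2 = 8·23/2 = 92.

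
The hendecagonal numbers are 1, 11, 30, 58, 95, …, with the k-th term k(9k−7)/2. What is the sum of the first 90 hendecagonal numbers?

Σ i(9i−7)/2 = (9Σi² − 7Σi) / 2 over i = 1..90.
Σi = 4095 and Σi² = 247065.
(9·247065 − 7·4095) / 2 = 2194920/2 = 1097460.

1097460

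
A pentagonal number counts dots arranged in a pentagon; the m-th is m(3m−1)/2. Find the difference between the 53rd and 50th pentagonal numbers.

462

53·(3·53 − 1)/2 = 4187 and 50·(3·50 − 1)/2 = 3725.
Difference: 4187 − 3725 = 462.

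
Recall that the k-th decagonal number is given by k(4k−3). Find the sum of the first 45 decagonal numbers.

Σ i(4i−3) = 4Σi² − 3Σi over i = 1..45.
Σi = 1035 and Σi² = 31395.
4·31395 − 3·1035 = 122475.

122475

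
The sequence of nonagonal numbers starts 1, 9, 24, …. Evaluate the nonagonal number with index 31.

The 31st nonagonal number is n(7n−5)/2 with n = 31.
31·(7·31 − 5)/2 = 31·212/2 = 31·106 = 3286.

3286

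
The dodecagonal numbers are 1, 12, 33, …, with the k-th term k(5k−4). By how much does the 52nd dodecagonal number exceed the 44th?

3808

52·(5·52 − 4) = 13312 and 44·(5·44 − 4) = 9504.
Difference: 13312 − 9504 = 3808.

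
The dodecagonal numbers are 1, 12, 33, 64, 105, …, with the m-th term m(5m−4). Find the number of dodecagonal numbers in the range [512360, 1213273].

173

The n-th dodecagonal number is n(5n−4).
Smallest index with value ≥ 512360: n = 321 (giving 513921).
Largest index with value ≤ 1213273: n = 493 (giving 1213273).
Indices 321 through 493: 173 terms.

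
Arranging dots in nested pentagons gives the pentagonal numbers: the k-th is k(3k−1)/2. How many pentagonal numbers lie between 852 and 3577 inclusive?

26

The n-th pentagonal number is n(3n−1)/2.
Smallest index with value ≥ 852: n = 24 (giving 852).
Largest index with value ≤ 3577: n = 49 (giving 3577).
Indices 24 through 49: 26 terms.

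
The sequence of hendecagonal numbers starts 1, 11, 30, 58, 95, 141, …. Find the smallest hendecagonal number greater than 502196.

Solve n(9n−7)/2 > 502196 for integer n.
The largest n with value ≤ 502196 is 334 (since 500833 ≤ 502196 < 503840), so the first above is n = 335, value 503840.

503840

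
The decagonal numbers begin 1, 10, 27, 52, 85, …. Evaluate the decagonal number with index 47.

The 47th decagonal number is n(4n−3) with n = 47.
47·(4·47 − 3) = 47·185 = 8695.

8695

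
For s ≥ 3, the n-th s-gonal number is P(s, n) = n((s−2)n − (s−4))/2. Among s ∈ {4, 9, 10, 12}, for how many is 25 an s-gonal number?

1

s = 4: P(4, 5) = 25. ✓
s = 9: P(9, 3) = 24 and P(9, 4) = 46; 25 is not s-gonal.
s = 10: P(10, 2) = 10 and P(10, 3) = 27; 25 is not s-gonal.
s = 12: P(12, 2) = 12 and P(12, 3) = 33; 25 is not s-gonal.
Hits: s ∈ {4} → 1.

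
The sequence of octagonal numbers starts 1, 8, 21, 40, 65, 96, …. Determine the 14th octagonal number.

14·(3·14 − 2) = 14·40 = 560.

560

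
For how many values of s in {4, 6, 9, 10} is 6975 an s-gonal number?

s = 4: P(4, 83) = 6889 and P(4, 84) = 7056; 6975 is not s-gonal.
s = 6: P(6, 59) = 6903 and P(6, 60) = 7140; 6975 is not s-gonal.
s = 9: P(9, 45) = 6975. ✓
s = 10: P(10, 42) = 6930 and P(10, 43) = 7267; 6975 is not s-gonal.
Hits: s ∈ {9} → 1.

1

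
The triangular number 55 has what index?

10

Set n(n+1)/2 = 55, giving n² + n − 110 = 0.
The discriminant is 1 + 8·55 = 441, and √441 = 21.
So n = (-1 + 21) / 2 = 20/2 = 10.
Check: 10·11/2 = 55. ✓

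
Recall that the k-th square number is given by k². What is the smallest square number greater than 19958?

20164

Solve n² > 19958 for integer n.
The largest n with value ≤ 19958 is 141 (since 19881 ≤ 19958 < 20164), so the first above is n = 142, value 20164.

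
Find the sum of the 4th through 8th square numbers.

190

Σ_{i=4}^{8} i² = 204 − 14 = 190.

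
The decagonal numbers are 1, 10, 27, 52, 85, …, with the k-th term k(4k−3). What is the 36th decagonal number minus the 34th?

36·(4·36 − 3) = 5076 and 34·(4·34 − 3) = 4522.
Difference: 5076 − 4522 = 554.

554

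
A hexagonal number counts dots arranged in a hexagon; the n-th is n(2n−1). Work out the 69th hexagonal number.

9453

The 69th hexagonal number is n(2n−1) with n = 69.
69·(2·69 − 1) = 69·137 = 9453.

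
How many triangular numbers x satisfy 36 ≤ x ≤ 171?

The n-th triangular number is n(n+1)/2.
Smallest index with value ≥ 36: n = 8 (giving 36).
Largest index with value ≤ 171: n = 18 (giving 171).
Indices 8 through 18: 11 terms.

11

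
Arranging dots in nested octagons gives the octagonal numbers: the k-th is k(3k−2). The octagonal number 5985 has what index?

45

Set n(3n−2) = 5985, giving 3n² − 2n − 5985 = 0.
The discriminant is 4 + 12·5985 = 71824, and √71824 = 268.
So n = (2 + 268) / 6 = 270/6 = 45.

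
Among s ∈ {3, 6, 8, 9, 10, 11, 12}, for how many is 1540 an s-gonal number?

s = 3: P(3, 55) = 1540. ✓
s = 6: P(6, 28) = 1540. ✓
s = 8: P(8, 22) = 1408 and P(8, 23) = 1541; 1540 is not s-gonal.
s = 9: P(9, 21) = 1491 and P(9, 22) = 1639; 1540 is not s-gonal.
s = 10: P(10, 20) = 1540. ✓
s = 11: P(11, 18) = 1395 and P(11, 19) = 1558; 1540 is not s-gonal.
s = 12: P(12, 17) = 1377 and P(12, 18) = 1548; 1540 is not s-gonal.
Hits: s ∈ {3, 6, 10} → 3.

3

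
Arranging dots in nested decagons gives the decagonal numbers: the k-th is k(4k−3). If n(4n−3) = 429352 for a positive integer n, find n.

328

Set n(4n−3) = 429352, giving 4n² − 3n − 429352 = 0.
The discriminant is 9 + 16·429352 = 6869641, and √6869641 = 2621.
So n = (3 + 2621) / 8 = 2624/8 = 328.
Check: 328·(4·328 − 3) = 429352. ✓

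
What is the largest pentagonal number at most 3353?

Solve n(3n−1)/2 ≤ 3353 for integer n.
n = 47 gives 3290 ≤ 3353, while n = 48 gives 3432 > 3353; so the answer is 3290.

3290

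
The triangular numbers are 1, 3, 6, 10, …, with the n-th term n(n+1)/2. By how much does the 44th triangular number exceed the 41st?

44·45/2 = 990 and 41·42/2 = 861.
Difference: 990 − 861 = 129.

129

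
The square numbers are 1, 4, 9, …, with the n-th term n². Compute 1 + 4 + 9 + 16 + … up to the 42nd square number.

Σ_{i=1}^{42} i² = 42·43·85/6 = 25585.

25585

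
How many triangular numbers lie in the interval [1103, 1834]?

14

The n-th triangular number is n(n+1)/2.
Smallest index with value ≥ 1103: n = 47 (giving 1128).
Largest index with value ≤ 1834: n = 60 (giving 1830).
Indices 47 through 60: 14 terms.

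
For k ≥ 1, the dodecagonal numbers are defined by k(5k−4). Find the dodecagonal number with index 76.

28576

76·(5·76 − 4) = 76·376 = 28576.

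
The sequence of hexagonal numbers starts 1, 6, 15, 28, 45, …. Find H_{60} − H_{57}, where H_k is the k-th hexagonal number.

699

60·(2·60 − 1) = 7140 and 57·(2·57 − 1) = 6441.
Difference: 7140 − 6441 = 699.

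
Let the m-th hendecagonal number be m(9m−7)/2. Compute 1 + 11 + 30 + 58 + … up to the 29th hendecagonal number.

Σ i(9i−7)/2 = (9Σi² − 7Σi) / 2 over i = 1..29.
Σi = 435 and Σi² = 8555.
(9·8555 − 7·435) / 2 = 73950/2 = 36975.

36975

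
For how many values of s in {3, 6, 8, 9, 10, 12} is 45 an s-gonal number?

2

s = 3: P(3, 9) = 45. ✓
s = 6: P(6, 5) = 45. ✓
s = 8: P(8, 4) = 40 and P(8, 5) = 65; 45 is not s-gonal.
s = 9: P(9, 3) = 24 and P(9, 4) = 46; 45 is not s-gonal.
s = 10: P(10, 3) = 27 and P(10, 4) = 52; 45 is not s-gonal.
s = 12: P(12, 3) = 33 and P(12, 4) = 64; 45 is not s-gonal.
Hits: s ∈ {3, 6} → 2.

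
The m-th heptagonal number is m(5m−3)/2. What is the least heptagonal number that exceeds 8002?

8037

Solve n(5n−3)/2 > 8002 for integer n.
The largest n with value ≤ 8002 is 56 (since 7756 ≤ 8002 < 8037), so the first above is n = 57, value 8037.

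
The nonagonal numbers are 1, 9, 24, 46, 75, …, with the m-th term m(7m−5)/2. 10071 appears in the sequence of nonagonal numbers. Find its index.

Set n(7n−5)/2 = 10071, giving 7n² − 5n − 20142 = 0.
So n = (5 + 751) / 14 = 756/14 = 54.

54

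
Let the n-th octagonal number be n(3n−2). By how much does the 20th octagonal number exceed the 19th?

115

Consecutive octagonal numbers differ by 6n − 5: here 6·20 − 5 = 115.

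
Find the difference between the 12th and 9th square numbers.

12² = 144 and 9² = 81.
Difference: 144 − 81 = 63.

63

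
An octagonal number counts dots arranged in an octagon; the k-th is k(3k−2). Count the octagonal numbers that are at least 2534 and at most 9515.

27

The n-th octagonal number is n(3n−2).
Smallest index with value ≥ 2534: n = 30 (giving 2640).
Largest index with value ≤ 9515: n = 56 (giving 9296).
Indices 30 through 56: 27 terms.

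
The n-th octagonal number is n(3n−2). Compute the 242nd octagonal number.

175208

The 242nd octagonal number is n(3n−2) with n = 242.
242·(3·242 − 2) = 242·724 = 175208.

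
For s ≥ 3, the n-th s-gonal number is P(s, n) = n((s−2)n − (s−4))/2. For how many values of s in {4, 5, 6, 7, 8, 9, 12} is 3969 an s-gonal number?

s = 4: P(4, 63) = 3969. ✓
s = 5: P(5, 51) = 3876 and P(5, 52) = 4030; 3969 is not s-gonal.
s = 6: P(6, 44) = 3828 and P(6, 45) = 4005; 3969 is not s-gonal.
s = 7: P(7, 40) = 3940 and P(7, 41) = 4141; 3969 is not s-gonal.
s = 8: P(8, 36) = 3816 and P(8, 37) = 4033; 3969 is not s-gonal.
s = 9: P(9, 34) = 3961 and P(9, 35) = 4200; 3969 is not s-gonal.
s = 12: P(12, 28) = 3808 and P(12, 29) = 4089; 3969 is not s-gonal.
Hits: s ∈ {4} → 1.

1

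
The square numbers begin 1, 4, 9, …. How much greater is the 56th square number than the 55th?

111

n² − (n−1)² = 2n − 1, so 56² − 55² = 2·56 − 1 = 111.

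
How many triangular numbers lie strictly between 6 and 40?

5

The n-th triangular number is n(n+1)/2.
Smallest index with value > 6: n = 4 (giving 10).
Largest index with value < 40: n = 8 (giving 36).
Indices 4 through 8: 5 terms.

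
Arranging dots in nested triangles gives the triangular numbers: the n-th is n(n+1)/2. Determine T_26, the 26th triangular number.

351

The 26th triangular number is n(n+1)/2 with n = 26.
26·27/2 = 702/2 = 351.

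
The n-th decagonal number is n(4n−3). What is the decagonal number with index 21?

The 21st decagonal number is n(4n−3) with n = 21.
21·(4·21 − 3) = 21·81 = 1701.

1701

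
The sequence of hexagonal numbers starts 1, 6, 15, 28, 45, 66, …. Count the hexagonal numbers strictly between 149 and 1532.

19

The n-th hexagonal number is n(2n−1).
Smallest index with value > 149: n = 9 (giving 153).
Largest index with value < 1532: n = 27 (giving 1431).
Indices 9 through 27: 19 terms.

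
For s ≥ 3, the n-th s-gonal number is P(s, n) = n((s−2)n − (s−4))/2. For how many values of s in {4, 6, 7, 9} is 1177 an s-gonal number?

1

s = 4: P(4, 34) = 1156 and P(4, 35) = 1225; 1177 is not s-gonal.
s = 6: P(6, 24) = 1128 and P(6, 25) = 1225; 1177 is not s-gonal.
s = 7: P(7, 22) = 1177. ✓
s = 9: P(9, 18) = 1089 and P(9, 19) = 1216; 1177 is not s-gonal.
Hits: s ∈ {7} → 1.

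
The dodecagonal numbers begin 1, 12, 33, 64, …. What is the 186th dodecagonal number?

172236

The 186th dodecagonal number is n(5n−4) with n = 186.
186·(5·186 − 4) = 186·926 = 172236.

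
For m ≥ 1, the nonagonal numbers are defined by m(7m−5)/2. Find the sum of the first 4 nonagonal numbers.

Σ i(7i−5)/2 = (7Σi² − 5Σi) / 2 over i = 1..4.
Σi = 10 and Σi² = 30.
(7·30 − 5·10) / 2 = 160/2 = 80.

80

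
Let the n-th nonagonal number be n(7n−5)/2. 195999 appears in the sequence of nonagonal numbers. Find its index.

237

Set n(7n−5)/2 = 195999, giving 7n² − 5n − 391998 = 0.
The discriminant is 25 + 56·195999 = 10975969, and √10975969 = 3313.
So n = (5 + 3313) / 14 = 3318/14 = 237.
Check: 237·(7·237 − 5)/2 = 195999. ✓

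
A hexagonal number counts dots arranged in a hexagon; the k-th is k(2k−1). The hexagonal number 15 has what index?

3

Set n(2n−1) = 15, giving 2n² − n − 15 = 0.
The discriminant is 1 + 8·15 = 121, and √121 = 11.
So n = (1 + 11) / 4 = 12/4 = 3.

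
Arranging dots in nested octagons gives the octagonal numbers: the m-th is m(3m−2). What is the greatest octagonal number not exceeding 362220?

Solve n(3n−2) ≤ 362220 for integer n.
n = 347 gives 360533 ≤ 362220, while n = 348 gives 362616 > 362220; so the answer is 360533.

360533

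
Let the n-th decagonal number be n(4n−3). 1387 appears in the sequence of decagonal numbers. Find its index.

Set n(4n−3) = 1387, giving 4n² − 3n − 1387 = 0.
The discriminant is 9 + 16·1387 = 22201, and √22201 = 149.
So n = (3 + 149) / 8 = 152/8 = 19.
Check: 19·(4·19 − 3) = 1387. ✓

19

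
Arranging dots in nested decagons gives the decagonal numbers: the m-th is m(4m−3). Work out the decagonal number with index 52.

10660

The 52nd decagonal number is n(4n−3) with n = 52.
52·(4·52 − 3) = 52·205 = 10660.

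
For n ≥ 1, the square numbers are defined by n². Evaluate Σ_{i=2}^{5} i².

Σ_{i=2}^{5} i² = 55 − 1 = 54.

54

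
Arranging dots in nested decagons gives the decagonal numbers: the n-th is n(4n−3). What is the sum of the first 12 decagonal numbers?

2366

Σ i(4i−3) = 4Σi² − 3Σi over i = 1..12.
Σi = 78 and Σi² = 650.
4·650 − 3·78 = 2366.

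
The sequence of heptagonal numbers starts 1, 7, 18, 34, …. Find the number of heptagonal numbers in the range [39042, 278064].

The n-th heptagonal number is n(5n−3)/2.
Smallest index with value ≥ 39042: n = 126 (giving 39501).
Largest index with value ≤ 278064: n = 333 (giving 276723).
Indices 126 through 333: 208 terms.

208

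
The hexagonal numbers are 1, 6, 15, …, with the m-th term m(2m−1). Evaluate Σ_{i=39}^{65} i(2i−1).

147888

Σ i(2i−1) = 2Σi² − Σi over i = 39..65.
Σi = 2145 − 741 = 1404 and Σi² = 93665 − 19019 = 74646.
2·74646 − 1·1404 = 147888.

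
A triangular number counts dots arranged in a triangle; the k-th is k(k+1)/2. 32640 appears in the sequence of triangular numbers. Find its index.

Set n(n+1)/2 = 32640, giving n² + n − 65280 = 0.
The discriminant is 1 + 8·32640 = 261121, and √261121 = 511.
So n = (-1 + 511) / 2 = 510/2 = 255.
Check: 255·256/2 = 32640. ✓

255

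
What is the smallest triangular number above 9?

10

Solve n(n+1)/2 > 9 for integer n.
The largest n with value ≤ 9 is 3 (since 6 ≤ 9 < 10), so the first above is n = 4, value 10.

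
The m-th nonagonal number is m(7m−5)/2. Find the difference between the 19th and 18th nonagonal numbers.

127

Consecutive nonagonal numbers differ by 7n − 6: here 7·19 − 6 = 127.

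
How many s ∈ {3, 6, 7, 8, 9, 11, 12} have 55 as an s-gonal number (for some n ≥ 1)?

2

s = 3: P(3, 10) = 55. ✓
s = 6: P(6, 5) = 45 and P(6, 6) = 66; 55 is not s-gonal.
s = 7: P(7, 5) = 55. ✓
s = 8: P(8, 4) = 40 and P(8, 5) = 65; 55 is not s-gonal.
s = 9: P(9, 4) = 46 and P(9, 5) = 75; 55 is not s-gonal.
s = 11: P(11, 3) = 30 and P(11, 4) = 58; 55 is not s-gonal.
s = 12: P(12, 3) = 33 and P(12, 4) = 64; 55 is not s-gonal.
Hits: s ∈ {3, 7} → 2.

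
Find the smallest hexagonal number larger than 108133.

Solve n(2n−1) > 108133 for integer n.
The largest n with value ≤ 108133 is 232 (since 107416 ≤ 108133 < 108345), so the first above is n = 233, value 108345.

108345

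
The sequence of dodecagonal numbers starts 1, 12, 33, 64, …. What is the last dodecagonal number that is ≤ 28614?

Solve n(5n−4) ≤ 28614 for integer n.
n = 76 gives 28576 ≤ 28614, while n = 77 gives 29337 > 28614; so the answer is 28576.

28576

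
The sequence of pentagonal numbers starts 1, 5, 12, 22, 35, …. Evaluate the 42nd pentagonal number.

2625

The 42nd pentagonal number is n(3n−1)/2 with n = 42.
42·(3·42 − 1)/2 = 42·125/2 = 2625.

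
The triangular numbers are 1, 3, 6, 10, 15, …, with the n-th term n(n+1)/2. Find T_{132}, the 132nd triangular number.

8778

The 132nd triangular number is n(n+1)/2 with n = 132.
132·133/2 = 17556/2 = 8778.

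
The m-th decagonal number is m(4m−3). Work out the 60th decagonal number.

The 60th decagonal number is n(4n−3) with n = 60.
60·(4·60 − 3) = 60·237 = 14220.

14220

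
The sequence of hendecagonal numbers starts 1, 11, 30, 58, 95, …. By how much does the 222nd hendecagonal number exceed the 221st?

Consecutive hendecagonal numbers differ by 9n − 8: here 9·222 − 8 = 1990.

1990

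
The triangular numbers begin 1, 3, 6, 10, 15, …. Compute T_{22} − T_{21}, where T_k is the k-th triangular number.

Consecutive triangular numbers differ by n: T_{22} − T_{21} = 22.

22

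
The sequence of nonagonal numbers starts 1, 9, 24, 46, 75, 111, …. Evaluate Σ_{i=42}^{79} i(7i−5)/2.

Σ i(7i−5)/2 = (7Σi² − 5Σi) / 2 over i = 42..79.
Σi = 3160 − 861 = 2299 and Σi² = 167480 − 23821 = 143659.
(7·143659 − 5·2299) / 2 = 994118/2 = 497059.

497059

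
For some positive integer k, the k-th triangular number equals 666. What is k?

Set n(n+1)/2 = 666, giving n² + n − 1332 = 0.
So n = (-1 + 73) / 2 = 72/2 = 36.

36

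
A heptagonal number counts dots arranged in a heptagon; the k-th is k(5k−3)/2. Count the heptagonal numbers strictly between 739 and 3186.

The n-th heptagonal number is n(5n−3)/2.
Smallest index with value > 739: n = 18 (giving 783).
Largest index with value < 3186: n = 35 (giving 3010).
Indices 18 through 35: 18 terms.

18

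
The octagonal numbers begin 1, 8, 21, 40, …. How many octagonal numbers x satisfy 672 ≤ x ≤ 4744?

25

The n-th octagonal number is n(3n−2).
Smallest index with value ≥ 672: n = 16 (giving 736).
Largest index with value ≤ 4744: n = 40 (giving 4720).
Indices 16 through 40: 25 terms.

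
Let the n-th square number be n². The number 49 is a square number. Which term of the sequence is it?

We need n² = 49, so n = √49 = 7.

7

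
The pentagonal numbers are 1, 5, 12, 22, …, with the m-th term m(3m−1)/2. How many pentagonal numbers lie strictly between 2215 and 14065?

58

The n-th pentagonal number is n(3n−1)/2.
Smallest index with value > 2215: n = 39 (giving 2262).
Largest index with value < 14065: n = 96 (giving 13776).
Indices 39 through 96: 58 terms.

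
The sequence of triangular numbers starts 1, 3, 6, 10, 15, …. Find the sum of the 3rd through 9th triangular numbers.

Σ i(i+1)/2 = (Σi² + Σi) / 2 over i = 3..9.
Σi = 45 − 3 = 42 and Σi² = 285 − 5 = 280.
(1·280 + 1·42) / 2 = 322/2 = 161.

161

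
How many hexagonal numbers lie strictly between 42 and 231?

6

The n-th hexagonal number is n(2n−1).
Smallest index with value > 42: n = 5 (giving 45).
Largest index with value < 231: n = 10 (giving 190).
Indices 5 through 10: 6 terms.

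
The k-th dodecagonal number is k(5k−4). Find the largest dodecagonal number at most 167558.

166713

Solve n(5n−4) ≤ 167558 for integer n.
n = 183 gives 166713 ≤ 167558, while n = 184 gives 168544 > 167558; so the answer is 166713.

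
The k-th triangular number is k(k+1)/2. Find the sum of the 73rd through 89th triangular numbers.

Σ i(i+1)/2 = (Σi² + Σi) / 2 over i = 73..89.
Σi = 4005 − 2628 = 1377 and Σi² = 238965 − 127020 = 111945.
(1·111945 + 1·1377) / 2 = 113322/2 = 56661.

56661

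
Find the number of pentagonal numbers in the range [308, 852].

The n-th pentagonal number is n(3n−1)/2.
Smallest index with value ≥ 308: n = 15 (giving 330).
Largest index with value ≤ 852: n = 24 (giving 852).
Indices 15 through 24: 10 terms.

10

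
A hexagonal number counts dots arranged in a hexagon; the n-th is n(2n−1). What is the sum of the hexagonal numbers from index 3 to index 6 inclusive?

Σ i(2i−1) = 2Σi² − Σi over i = 3..6.
Σi = 21 − 3 = 18 and Σi² = 91 − 5 = 86.
2·86 − 1·18 = 154.

154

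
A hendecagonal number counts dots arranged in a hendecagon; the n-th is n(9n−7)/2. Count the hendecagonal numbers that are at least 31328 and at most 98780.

65

The n-th hendecagonal number is n(9n−7)/2.
Smallest index with value ≥ 31328: n = 84 (giving 31458).
Largest index with value ≤ 98780: n = 148 (giving 98050).
Indices 84 through 148: 65 terms.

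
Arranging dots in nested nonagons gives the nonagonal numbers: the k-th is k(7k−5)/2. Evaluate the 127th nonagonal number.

The 127th nonagonal number is n(7n−5)/2 with n = 127.
127·(7·127 − 5)/2 = 127·884/2 = 127·442 = 56134.

56134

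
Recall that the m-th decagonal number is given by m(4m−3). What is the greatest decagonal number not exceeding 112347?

111055

Solve n(4n−3) ≤ 112347 for integer n.
n = 167 gives 111055 ≤ 112347, while n = 168 gives 112392 > 112347; so the answer is 111055.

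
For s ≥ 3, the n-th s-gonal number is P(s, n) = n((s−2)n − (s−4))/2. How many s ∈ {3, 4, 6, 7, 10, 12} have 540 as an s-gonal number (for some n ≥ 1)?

s = 3: P(3, 32) = 528 and P(3, 33) = 561; 540 is not s-gonal.
s = 4: P(4, 23) = 529 and P(4, 24) = 576; 540 is not s-gonal.
s = 6: P(6, 16) = 496 and P(6, 17) = 561; 540 is not s-gonal.
s = 7: P(7, 15) = 540. ✓
s = 10: P(10, 12) = 540. ✓
s = 12: P(12, 10) = 460 and P(12, 11) = 561; 540 is not s-gonal.
Hits: s ∈ {7, 10} → 2.

2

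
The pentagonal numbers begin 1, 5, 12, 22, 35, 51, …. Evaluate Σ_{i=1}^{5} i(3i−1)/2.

Σ i(3i−1)/2 = (3Σi² − Σi) / 2 over i = 1..5.
Σi = 15 and Σi² = 55.
(3·55 − 1·15) / 2 = 150/2 = 75.

75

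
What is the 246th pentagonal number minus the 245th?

Consecutive pentagonal numbers differ by 3n − 2: here 3·246 − 2 = 736.

736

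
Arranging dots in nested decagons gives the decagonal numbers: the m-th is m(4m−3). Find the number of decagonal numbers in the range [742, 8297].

32

The n-th decagonal number is n(4n−3).
Smallest index with value ≥ 742: n = 14 (giving 742).
Largest index with value ≤ 8297: n = 45 (giving 7965).
Indices 14 through 45: 32 terms.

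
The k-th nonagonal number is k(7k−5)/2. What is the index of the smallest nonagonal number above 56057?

Solve n(7n−5)/2 > 56057 for integer n.
The largest n with value ≤ 56057 is 126 (since 55251 ≤ 56057 < 56134), so the first above is n = 127, value 56134.

127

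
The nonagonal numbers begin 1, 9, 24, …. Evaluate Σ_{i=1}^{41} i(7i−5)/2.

81221

Σ i(7i−5)/2 = (7Σi² − 5Σi) / 2 over i = 1..41.
Σi = 861 and Σi² = 23821.
(7·23821 − 5·861) / 2 = 162442/2 = 81221.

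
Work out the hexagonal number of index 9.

153

The 9th hexagonal number is n(2n−1) with n = 9.
9·(2·9 − 1) = 9·17 = 153.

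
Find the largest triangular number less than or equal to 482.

Solve n(n+1)/2 ≤ 482 for integer n.
n = 30 gives 465 ≤ 482, while n = 31 gives 496 > 482; so the answer is 465.

465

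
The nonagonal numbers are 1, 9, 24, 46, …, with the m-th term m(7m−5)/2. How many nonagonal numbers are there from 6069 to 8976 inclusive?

The n-th nonagonal number is n(7n−5)/2.
Smallest index with value ≥ 6069: n = 42 (giving 6069).
Largest index with value ≤ 8976: n = 51 (giving 8976).
Indices 42 through 51: 10 terms.

10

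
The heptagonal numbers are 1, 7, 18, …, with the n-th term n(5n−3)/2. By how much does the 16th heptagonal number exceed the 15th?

Consecutive heptagonal numbers differ by 5n − 4: here 5·16 − 4 = 76.

76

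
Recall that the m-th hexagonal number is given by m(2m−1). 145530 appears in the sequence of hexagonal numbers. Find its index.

Set n(2n−1) = 145530, giving 2n² − n − 145530 = 0.
The discriminant is 1 + 8·145530 = 1164241, and √1164241 = 1079.
So n = (1 + 1079) / 4 = 1080/4 = 270.
Check: 270·(2·270 − 1) = 145530. ✓

270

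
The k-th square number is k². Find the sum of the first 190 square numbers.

2304415

Σ_{i=1}^{190} i² = 190·191·381/6 = 2304415.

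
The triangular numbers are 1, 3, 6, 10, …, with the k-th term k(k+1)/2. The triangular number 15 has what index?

Set n(n+1)/2 = 15, giving n² + n − 30 = 0.
The discriminant is 1 + 8·15 = 121, and √121 = 11.
So n = (-1 + 11) / 2 = 10/2 = 5.

5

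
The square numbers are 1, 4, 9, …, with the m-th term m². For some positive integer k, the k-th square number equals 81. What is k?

We need n² = 81, so n = √81 = 9.
Check: 9² = 81. ✓

9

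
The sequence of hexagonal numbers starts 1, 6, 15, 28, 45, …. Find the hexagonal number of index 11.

231

11·(2·11 − 1) = 11·21 = 231.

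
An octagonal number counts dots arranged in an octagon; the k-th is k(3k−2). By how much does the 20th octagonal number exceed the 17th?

20·(3·20 − 2) = 1160 and 17·(3·17 − 2) = 833.
Difference: 1160 − 833 = 327.

327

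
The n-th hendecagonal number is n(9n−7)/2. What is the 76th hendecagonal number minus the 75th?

Consecutive hendecagonal numbers differ by 9n − 8: here 9·76 − 8 = 676.

676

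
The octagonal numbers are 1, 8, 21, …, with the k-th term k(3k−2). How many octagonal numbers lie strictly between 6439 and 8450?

The n-th octagonal number is n(3n−2).
Smallest index with value > 6439: n = 47 (giving 6533).
Largest index with value < 8450: n = 53 (giving 8321).
Indices 47 through 53: 7 terms.

7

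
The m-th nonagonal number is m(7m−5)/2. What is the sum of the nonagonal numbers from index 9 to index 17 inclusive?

Σ i(7i−5)/2 = (7Σi² − 5Σi) / 2 over i = 9..17.
Σi = 153 − 36 = 117 and Σi² = 1785 − 204 = 1581.
(7·1581 − 5·117) / 2 = 10482/2 = 5241.

5241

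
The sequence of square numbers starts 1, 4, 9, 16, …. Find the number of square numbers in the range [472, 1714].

The n-th square number is n².
Smallest index with value ≥ 472: n = 22 (giving 484).
Largest index with value ≤ 1714: n = 41 (giving 1681).
Indices 22 through 41: 20 terms.

20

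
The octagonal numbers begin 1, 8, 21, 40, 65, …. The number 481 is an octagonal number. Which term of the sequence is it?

Set n(3n−2) = 481, giving 3n² − 2n − 481 = 0.
So n = (2 + 76) / 6 = 78/6 = 13.
Check: 13·(3·13 − 2) = 481. ✓

13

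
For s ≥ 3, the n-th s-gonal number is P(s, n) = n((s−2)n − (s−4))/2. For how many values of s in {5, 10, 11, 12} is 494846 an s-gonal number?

1

s = 5: P(5, 574) = 493927 and P(5, 575) = 495650; 494846 is not s-gonal.
s = 10: P(10, 352) = 494560 and P(10, 353) = 497377; 494846 is not s-gonal.
s = 11: P(11, 332) = 494846. ✓
s = 12: P(12, 314) = 491724 and P(12, 315) = 494865; 494846 is not s-gonal.
Hits: s ∈ {11} → 1.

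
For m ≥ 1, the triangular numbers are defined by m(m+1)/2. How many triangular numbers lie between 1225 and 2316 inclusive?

19

The n-th triangular number is n(n+1)/2.
Smallest index with value ≥ 1225: n = 49 (giving 1225).
Largest index with value ≤ 2316: n = 67 (giving 2278).
Indices 49 through 67: 19 terms.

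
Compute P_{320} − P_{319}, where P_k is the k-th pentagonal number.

958

Consecutive pentagonal numbers differ by 3n − 2: here 3·320 − 2 = 958.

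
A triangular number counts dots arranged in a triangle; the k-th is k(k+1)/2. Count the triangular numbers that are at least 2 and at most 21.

The n-th triangular number is n(n+1)/2.
Smallest index with value ≥ 2: n = 2 (giving 3).
Largest index with value ≤ 21: n = 6 (giving 21).
Indices 2 through 6: 5 terms.

5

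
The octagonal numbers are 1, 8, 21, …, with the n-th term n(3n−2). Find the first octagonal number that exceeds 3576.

3605

Solve n(3n−2) > 3576 for integer n.
The largest n with value ≤ 3576 is 34 (since 3400 ≤ 3576 < 3605), so the first above is n = 35, value 3605.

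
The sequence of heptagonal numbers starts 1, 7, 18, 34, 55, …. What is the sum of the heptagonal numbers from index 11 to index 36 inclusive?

Σ i(5i−3)/2 = (5Σi² − 3Σi) / 2 over i = 11..36.
Σi = 666 − 55 = 611 and Σi² = 16206 − 385 = 15821.
(5·15821 − 3·611) / 2 = 77272/2 = 38636.

38636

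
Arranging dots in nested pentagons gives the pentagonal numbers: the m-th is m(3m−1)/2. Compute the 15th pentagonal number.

15·(3·15 − 1)/2 = 15·44/2 = 15·22 = 330.

330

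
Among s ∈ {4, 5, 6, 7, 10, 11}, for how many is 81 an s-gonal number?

2

s = 4: P(4, 9) = 81. ✓
s = 5: P(5, 7) = 70 and P(5, 8) = 92; 81 is not s-gonal.
s = 6: P(6, 6) = 66 and P(6, 7) = 91; 81 is not s-gonal.
s = 7: P(7, 6) = 81. ✓
s = 10: P(10, 4) = 52 and P(10, 5) = 85; 81 is not s-gonal.
s = 11: P(11, 4) = 58 and P(11, 5) = 95; 81 is not s-gonal.
Hits: s ∈ {4, 7} → 2.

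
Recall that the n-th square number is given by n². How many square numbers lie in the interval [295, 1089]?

16

The n-th square number is n².
Smallest index with value ≥ 295: n = 18 (giving 324).
Largest index with value ≤ 1089: n = 33 (giving 1089).
Indices 18 through 33: 16 terms.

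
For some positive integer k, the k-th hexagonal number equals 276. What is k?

Set n(2n−1) = 276, giving 2n² − n − 276 = 0.
The discriminant is 1 + 8·276 = 2209, and √2209 = 47.
So n = (1 + 47) / 4 = 48/4 = 12.

12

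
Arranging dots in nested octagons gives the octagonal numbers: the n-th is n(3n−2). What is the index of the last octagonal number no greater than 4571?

Solve n(3n−2) ≤ 4571 for integer n.
n = 39 gives 4485 ≤ 4571, while n = 40 gives 4720 > 4571; so the answer is index 39.

39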